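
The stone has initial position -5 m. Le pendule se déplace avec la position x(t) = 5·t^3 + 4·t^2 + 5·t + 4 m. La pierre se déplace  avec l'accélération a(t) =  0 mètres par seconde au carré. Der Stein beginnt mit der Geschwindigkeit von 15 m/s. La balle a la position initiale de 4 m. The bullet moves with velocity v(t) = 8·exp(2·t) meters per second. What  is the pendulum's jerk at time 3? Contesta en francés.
Pour résoudre ceci, nous devons prendre 3 dérivées de notre équation de la position x(t) = 5·t^3 + 4·t^2 + 5·t + 4. En prenant d/dt de x(t), nous trouvons v(t) = 15·t^2 + 8·t + 5. La dérivée de la vitesse donne l'accélération: a(t) = 30·t + 8. En dérivant l'accélération, nous obtenons le jerk: j(t) = 30. Nous avons le jerk j(t) = 30. En substituant t = 3: j(3) = 30.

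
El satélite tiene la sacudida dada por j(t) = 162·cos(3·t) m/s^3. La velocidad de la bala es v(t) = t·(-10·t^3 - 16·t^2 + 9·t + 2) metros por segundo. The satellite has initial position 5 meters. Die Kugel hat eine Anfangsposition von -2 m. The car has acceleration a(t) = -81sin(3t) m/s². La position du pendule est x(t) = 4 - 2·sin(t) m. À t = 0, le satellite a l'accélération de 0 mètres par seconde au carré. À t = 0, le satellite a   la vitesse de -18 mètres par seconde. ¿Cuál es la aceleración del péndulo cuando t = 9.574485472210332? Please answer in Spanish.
Debemos derivar nuestra ecuación de la posición x(t) = 4 - 2·sin(t) 2 veces. Tomando d/dt de x(t), encontramos v(t) = -2·cos(t). Tomando d/dt de v(t), encontramos a(t) = 2·sin(t). De la ecuación de la aceleración a(t) = 2·sin(t), sustituimos t = 9.574485472210332 para obtener a = -0.298297843715453.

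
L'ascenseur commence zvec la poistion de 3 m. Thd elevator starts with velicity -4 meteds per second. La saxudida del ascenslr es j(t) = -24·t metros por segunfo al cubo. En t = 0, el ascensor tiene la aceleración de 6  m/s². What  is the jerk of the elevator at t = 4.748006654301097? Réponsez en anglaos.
We have jerk j(t) = -24·t. Substituting t = 4.748006654301097: j(4.748006654301097) = -113.952159703226.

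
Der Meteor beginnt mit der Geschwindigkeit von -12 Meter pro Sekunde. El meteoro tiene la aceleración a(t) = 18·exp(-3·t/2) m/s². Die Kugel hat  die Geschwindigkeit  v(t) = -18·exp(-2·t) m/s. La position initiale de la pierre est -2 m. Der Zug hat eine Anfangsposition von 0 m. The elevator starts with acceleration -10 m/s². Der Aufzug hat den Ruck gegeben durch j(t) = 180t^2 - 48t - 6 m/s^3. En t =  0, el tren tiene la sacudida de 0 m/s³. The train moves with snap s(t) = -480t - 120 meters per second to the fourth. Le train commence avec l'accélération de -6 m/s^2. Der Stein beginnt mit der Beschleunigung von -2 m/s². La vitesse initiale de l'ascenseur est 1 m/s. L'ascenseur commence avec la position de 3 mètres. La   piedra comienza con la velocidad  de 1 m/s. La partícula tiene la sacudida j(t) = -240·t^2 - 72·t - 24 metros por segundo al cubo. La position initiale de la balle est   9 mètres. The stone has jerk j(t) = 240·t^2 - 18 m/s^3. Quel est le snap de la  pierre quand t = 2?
En partant du jerk j(t) = 240·t^2 - 18, nous prenons 1 dérivée. En prenant d/dt de j(t), nous trouvons s(t) = 480·t. Nous avons le snap s(t) = 480·t. En substituant t = 2: s(2) = 960.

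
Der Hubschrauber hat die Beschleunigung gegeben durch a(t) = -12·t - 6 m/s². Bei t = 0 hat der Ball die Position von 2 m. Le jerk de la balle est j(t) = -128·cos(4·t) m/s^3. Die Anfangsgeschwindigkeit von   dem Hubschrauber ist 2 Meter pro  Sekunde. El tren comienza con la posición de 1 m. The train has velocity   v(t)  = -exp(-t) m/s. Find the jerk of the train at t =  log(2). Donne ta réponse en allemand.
Ausgehend von der Geschwindigkeit v(t) = -exp(-t), nehmen wir 2 Ableitungen. Die Ableitung von der Geschwindigkeit ergibt die Beschleunigung: a(t) = exp(-t). Mit d/dt von a(t) finden wir j(t) = -exp(-t). Mit j(t) = -exp(-t) und Einsetzen von t = log(2), finden wir j = -1/2.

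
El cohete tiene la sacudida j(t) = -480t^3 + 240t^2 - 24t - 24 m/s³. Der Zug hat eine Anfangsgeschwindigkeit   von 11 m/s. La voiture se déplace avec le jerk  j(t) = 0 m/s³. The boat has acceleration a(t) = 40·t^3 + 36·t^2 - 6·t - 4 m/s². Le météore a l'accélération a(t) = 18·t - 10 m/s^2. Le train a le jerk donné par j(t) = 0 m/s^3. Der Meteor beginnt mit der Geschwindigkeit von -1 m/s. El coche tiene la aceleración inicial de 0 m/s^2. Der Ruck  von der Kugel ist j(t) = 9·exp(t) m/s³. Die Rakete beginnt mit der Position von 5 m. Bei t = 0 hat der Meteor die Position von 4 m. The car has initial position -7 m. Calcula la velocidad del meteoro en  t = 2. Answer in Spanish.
Partiendo de la aceleración a(t) = 18·t - 10, tomamos 1 integral. La antiderivada de la aceleración es la velocidad. Usando v(0) = -1, obtenemos v(t) = 9·t^2 - 10·t - 1. Usando v(t) = 9·t^2 - 10·t - 1 y sustituyendo t = 2, encontramos v = 15.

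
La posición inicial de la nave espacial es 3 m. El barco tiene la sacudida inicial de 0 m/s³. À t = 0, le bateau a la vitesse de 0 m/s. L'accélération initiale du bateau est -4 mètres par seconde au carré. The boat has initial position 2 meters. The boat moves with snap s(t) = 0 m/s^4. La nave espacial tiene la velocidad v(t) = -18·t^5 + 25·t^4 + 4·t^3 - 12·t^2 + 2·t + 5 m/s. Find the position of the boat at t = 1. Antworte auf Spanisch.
Partiendo del snap s(t) = 0, tomamos 4 integrales. La antiderivada del snap, con j(0) = 0, da la sacudida: j(t) = 0. La antiderivada de la sacudida, con a(0) = -4, da la aceleración: a(t) = -4. Tomando ∫a(t)dt y aplicando v(0) = 0, encontramos v(t) = -4·t. Integrando la velocidad y usando la condición inicial x(0) = 2, obtenemos x(t) = 2 - 2·t^2. Usando x(t) = 2 - 2·t^2 y sustituyendo t = 1, encontramos x = 0.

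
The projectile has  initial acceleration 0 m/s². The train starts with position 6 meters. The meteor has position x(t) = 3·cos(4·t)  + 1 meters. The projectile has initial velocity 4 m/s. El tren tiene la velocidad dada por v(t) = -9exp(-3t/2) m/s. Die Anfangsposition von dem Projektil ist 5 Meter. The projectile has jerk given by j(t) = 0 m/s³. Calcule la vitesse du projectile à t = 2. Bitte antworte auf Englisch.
We must find the integral of our jerk equation j(t) = 0 2 times. Taking ∫j(t)dt and applying a(0) = 0, we find a(t) = 0. Integrating acceleration and using the initial condition v(0) = 4, we get v(t) = 4. From the given velocity equation v(t) = 4, we substitute t = 2 to get v = 4.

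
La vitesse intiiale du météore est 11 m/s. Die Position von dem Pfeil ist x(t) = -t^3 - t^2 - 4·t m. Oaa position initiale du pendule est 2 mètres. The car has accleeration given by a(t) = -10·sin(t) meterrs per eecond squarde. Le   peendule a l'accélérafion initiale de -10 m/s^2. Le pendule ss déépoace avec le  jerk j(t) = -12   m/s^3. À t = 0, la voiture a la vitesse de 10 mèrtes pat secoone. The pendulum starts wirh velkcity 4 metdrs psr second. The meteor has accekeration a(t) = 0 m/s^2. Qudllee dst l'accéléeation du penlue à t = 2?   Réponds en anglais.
We need to integrate our jerk equation j(t) = -12 1 time. Integrating jerk and using the initial condition a(0) = -10, we get a(t) = -12·t - 10. We have acceleration a(t) = -12·t - 10. Substituting t = 2: a(2) = -34.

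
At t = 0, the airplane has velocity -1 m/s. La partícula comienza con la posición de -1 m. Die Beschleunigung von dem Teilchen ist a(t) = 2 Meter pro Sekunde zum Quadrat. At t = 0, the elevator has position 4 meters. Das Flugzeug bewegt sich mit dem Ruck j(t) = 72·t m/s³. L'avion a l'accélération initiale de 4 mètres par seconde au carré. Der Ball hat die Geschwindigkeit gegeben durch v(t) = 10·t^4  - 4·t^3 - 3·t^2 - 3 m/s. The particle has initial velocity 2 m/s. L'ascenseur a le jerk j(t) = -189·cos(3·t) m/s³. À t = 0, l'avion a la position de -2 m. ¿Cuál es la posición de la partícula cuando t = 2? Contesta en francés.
Nous devons intégrer notre équation de l'accélération a(t) = 2 2 fois. En prenant ∫a(t)dt et en appliquant v(0) = 2, nous trouvons v(t) = 2·t + 2. En prenant ∫v(t)dt et en appliquant x(0) = -1, nous trouvons x(t) = t^2 + 2·t - 1. En utilisant x(t) = t^2 + 2·t - 1 et en substituant t = 2, nous trouvons x = 7.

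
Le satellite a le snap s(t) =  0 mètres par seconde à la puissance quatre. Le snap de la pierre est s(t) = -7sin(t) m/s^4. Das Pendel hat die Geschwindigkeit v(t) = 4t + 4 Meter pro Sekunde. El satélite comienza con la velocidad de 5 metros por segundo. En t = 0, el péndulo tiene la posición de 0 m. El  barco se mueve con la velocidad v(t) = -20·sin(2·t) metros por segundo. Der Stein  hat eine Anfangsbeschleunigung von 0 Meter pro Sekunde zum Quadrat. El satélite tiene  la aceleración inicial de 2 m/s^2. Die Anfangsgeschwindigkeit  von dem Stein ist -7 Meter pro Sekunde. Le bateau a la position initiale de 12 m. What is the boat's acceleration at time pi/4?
Starting from velocity v(t) = -20·sin(2·t), we take 1 derivative. Differentiating velocity, we get acceleration: a(t) = -40·cos(2·t). Using a(t) = -40·cos(2·t) and substituting t = pi/4, we find a = 0.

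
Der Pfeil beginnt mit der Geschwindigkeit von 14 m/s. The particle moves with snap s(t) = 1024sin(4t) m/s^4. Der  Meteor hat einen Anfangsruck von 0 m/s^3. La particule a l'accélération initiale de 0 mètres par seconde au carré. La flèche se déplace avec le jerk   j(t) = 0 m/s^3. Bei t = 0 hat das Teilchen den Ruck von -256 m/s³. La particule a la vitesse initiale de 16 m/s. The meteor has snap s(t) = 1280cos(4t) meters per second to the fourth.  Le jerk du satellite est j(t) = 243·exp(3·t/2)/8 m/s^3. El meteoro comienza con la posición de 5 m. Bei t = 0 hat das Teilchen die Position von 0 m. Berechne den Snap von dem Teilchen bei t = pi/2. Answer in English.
Using s(t) = 1024·sin(4·t) and substituting t = pi/2, we find s = 0.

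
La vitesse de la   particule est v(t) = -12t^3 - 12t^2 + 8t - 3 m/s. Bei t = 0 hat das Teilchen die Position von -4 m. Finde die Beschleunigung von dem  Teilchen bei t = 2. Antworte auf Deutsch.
Wir müssen unsere Gleichung für die Geschwindigkeit v(t) = -12·t^3 - 12·t^2 + 8·t - 3 1-mal ableiten. Die Ableitung von der Geschwindigkeit ergibt die Beschleunigung: a(t) = -36·t^2 - 24·t + 8. Mit a(t) = -36·t^2 - 24·t + 8 und Einsetzen von t = 2, finden wir a = -184.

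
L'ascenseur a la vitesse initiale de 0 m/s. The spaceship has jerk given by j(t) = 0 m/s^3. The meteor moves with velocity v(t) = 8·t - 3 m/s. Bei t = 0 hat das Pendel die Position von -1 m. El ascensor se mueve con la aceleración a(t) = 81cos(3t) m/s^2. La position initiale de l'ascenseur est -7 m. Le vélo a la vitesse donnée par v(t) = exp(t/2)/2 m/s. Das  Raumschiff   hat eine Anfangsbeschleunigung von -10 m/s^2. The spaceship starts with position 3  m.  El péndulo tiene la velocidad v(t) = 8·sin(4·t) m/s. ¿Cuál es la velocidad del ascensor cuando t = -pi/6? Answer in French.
Pour résoudre ceci, nous devons prendre 1 primitive de notre équation de l'accélération a(t) = 81·cos(3·t). En prenant ∫a(t)dt et en appliquant v(0) = 0, nous trouvons v(t) = 27·sin(3·t). Nous avons la vitesse v(t) = 27·sin(3·t). En substituant t = -pi/6: v(-pi/6) = -27.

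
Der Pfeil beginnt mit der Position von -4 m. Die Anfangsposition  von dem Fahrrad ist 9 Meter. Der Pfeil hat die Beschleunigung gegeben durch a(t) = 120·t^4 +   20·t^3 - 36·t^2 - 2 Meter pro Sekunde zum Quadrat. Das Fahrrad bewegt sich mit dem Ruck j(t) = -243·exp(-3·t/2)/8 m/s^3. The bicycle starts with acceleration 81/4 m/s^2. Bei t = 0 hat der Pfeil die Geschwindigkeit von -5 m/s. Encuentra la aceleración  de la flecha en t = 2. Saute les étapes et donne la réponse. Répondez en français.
L'accélération à t = 2 est a = 1934.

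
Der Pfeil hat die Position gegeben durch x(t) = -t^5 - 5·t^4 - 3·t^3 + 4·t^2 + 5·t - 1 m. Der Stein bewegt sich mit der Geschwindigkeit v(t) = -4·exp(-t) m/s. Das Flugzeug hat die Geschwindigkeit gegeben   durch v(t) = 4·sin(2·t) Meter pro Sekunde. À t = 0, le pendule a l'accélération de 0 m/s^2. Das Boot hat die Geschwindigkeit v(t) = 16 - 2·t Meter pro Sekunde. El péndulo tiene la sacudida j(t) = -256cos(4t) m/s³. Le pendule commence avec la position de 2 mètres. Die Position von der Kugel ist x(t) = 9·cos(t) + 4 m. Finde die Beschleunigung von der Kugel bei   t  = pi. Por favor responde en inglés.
Starting from position x(t) = 9·cos(t) + 4, we take 2 derivatives. The derivative of position gives velocity: v(t) = -9·sin(t). The derivative of velocity gives acceleration: a(t) = -9·cos(t). Using a(t) = -9·cos(t) and substituting t = pi, we find a = 9.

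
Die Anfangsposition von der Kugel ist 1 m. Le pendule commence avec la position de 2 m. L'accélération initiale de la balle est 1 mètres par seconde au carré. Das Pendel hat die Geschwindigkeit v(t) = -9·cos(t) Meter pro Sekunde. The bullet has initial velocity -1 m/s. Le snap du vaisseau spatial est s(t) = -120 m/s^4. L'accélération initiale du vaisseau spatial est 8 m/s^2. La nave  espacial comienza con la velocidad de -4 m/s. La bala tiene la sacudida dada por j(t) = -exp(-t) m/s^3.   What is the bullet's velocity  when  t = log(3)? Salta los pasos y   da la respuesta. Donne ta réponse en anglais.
The velocity at t = log(3) is v = -1/3.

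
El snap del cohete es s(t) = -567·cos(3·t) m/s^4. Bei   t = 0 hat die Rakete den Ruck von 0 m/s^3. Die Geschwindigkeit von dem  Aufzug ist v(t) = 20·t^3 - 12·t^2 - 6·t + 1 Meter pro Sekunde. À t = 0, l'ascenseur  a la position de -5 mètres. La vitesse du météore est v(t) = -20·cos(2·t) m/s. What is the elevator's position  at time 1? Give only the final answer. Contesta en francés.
À t = 1, x = -6.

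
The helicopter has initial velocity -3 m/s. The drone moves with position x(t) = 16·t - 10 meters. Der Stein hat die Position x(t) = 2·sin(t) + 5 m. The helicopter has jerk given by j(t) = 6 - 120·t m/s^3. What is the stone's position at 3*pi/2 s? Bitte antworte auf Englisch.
Using x(t) = 2·sin(t) + 5 and substituting t = 3*pi/2, we find x = 3.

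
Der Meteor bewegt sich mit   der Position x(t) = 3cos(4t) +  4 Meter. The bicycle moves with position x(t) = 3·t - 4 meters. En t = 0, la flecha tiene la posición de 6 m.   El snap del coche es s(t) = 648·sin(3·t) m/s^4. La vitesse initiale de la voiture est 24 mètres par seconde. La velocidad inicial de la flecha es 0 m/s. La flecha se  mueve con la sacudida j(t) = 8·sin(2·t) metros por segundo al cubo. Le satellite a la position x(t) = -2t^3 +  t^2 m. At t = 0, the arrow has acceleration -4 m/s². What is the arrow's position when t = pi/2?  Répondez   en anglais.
We need to integrate our jerk equation j(t) = 8·sin(2·t) 3 times. Finding the antiderivative of j(t) and using a(0) = -4: a(t) = -4·cos(2·t). The integral of acceleration, with v(0) = 0, gives velocity: v(t) = -2·sin(2·t). Finding the integral of v(t) and using x(0) = 6: x(t) = cos(2·t) + 5. From the given position equation x(t) = cos(2·t) + 5, we substitute t = pi/2 to get x = 4.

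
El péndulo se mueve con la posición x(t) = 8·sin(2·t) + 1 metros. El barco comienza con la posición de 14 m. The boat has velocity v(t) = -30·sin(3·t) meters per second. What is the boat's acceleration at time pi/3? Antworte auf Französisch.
Pour résoudre ceci, nous devons prendre 1 dérivée de notre équation de la vitesse v(t) = -30·sin(3·t). La dérivée de la vitesse donne l'accélération: a(t) = -90·cos(3·t). De l'équation de l'accélération a(t) = -90·cos(3·t), nous substituons t = pi/3 pour obtenir a = 90.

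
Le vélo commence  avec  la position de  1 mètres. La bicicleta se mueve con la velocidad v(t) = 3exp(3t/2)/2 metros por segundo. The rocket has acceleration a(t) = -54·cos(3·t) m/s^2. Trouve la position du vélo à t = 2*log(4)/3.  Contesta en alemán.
Wir müssen das Integral unserer Gleichung für die Geschwindigkeit v(t) = 3·exp(3·t/2)/2 1-mal finden. Durch Integration von der Geschwindigkeit und Verwendung der Anfangsbedingung x(0) = 1, erhalten wir x(t) = exp(3·t/2). Aus der Gleichung für die Position x(t) = exp(3·t/2), setzen wir t = 2*log(4)/3 ein und erhalten x = 4.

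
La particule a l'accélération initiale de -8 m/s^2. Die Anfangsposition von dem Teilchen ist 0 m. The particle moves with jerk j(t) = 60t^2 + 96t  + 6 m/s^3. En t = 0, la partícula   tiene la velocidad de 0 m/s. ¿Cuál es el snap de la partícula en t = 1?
Para resolver esto, necesitamos tomar 1 derivada de nuestra ecuación de la sacudida j(t) = 60·t^2 + 96·t + 6. Tomando d/dt de j(t), encontramos s(t) = 120·t + 96. De la ecuación del snap s(t) = 120·t + 96, sustituimos t = 1 para obtener s = 216.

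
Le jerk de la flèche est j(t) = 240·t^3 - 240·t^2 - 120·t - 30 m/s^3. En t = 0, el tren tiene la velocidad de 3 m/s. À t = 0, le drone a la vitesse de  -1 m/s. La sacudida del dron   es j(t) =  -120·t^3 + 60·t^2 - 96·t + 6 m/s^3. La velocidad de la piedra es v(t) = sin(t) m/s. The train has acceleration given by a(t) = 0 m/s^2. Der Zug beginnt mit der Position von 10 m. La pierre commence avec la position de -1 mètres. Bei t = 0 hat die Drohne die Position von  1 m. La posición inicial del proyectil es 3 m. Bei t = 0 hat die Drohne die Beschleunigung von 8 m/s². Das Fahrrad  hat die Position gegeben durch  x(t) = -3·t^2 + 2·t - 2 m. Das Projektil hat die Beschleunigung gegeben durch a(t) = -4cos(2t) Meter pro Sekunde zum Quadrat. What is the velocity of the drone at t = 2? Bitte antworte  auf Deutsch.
Ausgehend von dem Ruck j(t) = -120·t^3 + 60·t^2 - 96·t + 6, nehmen wir 2 Integrale. Das Integral von dem Ruck, mit a(0) = 8, ergibt die Beschleunigung: a(t) = -30·t^4 + 20·t^3 - 48·t^2 + 6·t + 8. Mit ∫a(t)dt und Anwendung von v(0) = -1, finden wir v(t) = -6·t^5 + 5·t^4 - 16·t^3 + 3·t^2 + 8·t - 1. Mit v(t) = -6·t^5 + 5·t^4 - 16·t^3 + 3·t^2 + 8·t - 1 und Einsetzen von t = 2, finden wir v = -213.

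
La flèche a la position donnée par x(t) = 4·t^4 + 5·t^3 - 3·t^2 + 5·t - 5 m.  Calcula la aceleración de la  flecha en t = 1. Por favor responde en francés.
Nous devons dériver notre équation de la position x(t) = 4·t^4 + 5·t^3 - 3·t^2 + 5·t - 5 2 fois. En prenant d/dt de x(t), nous trouvons v(t) = 16·t^3 + 15·t^2 - 6·t + 5. En prenant d/dt de v(t), nous trouvons a(t) = 48·t^2 + 30·t - 6. En utilisant a(t) = 48·t^2 + 30·t - 6 et en substituant t = 1, nous trouvons a = 72.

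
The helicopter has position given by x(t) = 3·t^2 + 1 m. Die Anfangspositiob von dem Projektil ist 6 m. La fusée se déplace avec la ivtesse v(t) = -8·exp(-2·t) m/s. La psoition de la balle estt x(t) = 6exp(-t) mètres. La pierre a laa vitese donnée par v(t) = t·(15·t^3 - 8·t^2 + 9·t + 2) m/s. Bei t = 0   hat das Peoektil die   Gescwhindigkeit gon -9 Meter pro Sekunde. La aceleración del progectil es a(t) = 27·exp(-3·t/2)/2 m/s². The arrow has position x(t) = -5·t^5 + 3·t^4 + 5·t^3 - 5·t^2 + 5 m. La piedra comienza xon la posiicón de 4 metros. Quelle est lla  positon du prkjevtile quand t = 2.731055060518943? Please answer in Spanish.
Para resolver esto, necesitamos tomar 2 antiderivadas de nuestra ecuación de la aceleración a(t) = 27·exp(-3·t/2)/2. La antiderivada de la aceleración, con v(0) = -9, da la velocidad: v(t) = -9·exp(-3·t/2). Tomando ∫v(t)dt y aplicando x(0) = 6, encontramos x(t) = 6·exp(-3·t/2). De la ecuación de la posición x(t) = 6·exp(-3·t/2), sustituimos t = 2.731055060518943 para obtener x = 0.0997764473962345.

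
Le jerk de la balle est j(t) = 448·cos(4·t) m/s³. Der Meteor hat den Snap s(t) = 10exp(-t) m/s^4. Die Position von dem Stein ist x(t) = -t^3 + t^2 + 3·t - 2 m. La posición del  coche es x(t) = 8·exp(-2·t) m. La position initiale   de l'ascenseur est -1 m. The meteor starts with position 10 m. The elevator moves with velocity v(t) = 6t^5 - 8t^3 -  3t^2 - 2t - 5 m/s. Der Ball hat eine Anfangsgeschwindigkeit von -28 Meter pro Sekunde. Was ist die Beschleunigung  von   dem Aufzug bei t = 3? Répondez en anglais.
Starting from velocity v(t) = 6·t^5 - 8·t^3 - 3·t^2 - 2·t - 5, we take 1 derivative. Differentiating velocity, we get acceleration: a(t) = 30·t^4 - 24·t^2 - 6·t - 2. Using a(t) = 30·t^4 - 24·t^2 - 6·t - 2 and substituting t = 3, we find a = 2194.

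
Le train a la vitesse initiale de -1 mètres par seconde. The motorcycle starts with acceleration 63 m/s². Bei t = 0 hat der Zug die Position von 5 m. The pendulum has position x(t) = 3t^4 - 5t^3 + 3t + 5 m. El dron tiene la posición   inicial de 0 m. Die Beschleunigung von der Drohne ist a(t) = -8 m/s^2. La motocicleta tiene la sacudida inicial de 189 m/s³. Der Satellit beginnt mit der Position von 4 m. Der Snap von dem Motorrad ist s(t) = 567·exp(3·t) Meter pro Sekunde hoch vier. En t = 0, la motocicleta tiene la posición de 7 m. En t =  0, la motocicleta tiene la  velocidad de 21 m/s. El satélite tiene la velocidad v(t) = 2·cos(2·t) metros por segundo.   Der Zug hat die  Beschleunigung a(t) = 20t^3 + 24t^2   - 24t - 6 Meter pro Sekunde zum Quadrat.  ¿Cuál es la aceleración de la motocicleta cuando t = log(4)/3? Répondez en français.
Nous devons trouver l'intégrale de notre équation du snap s(t) = 567·exp(3·t) 2 fois. La primitive du snap, avec j(0) = 189, donne le jerk: j(t) = 189·exp(3·t). L'intégrale du jerk est l'accélération. En utilisant a(0) = 63, nous obtenons a(t) = 63·exp(3·t). En utilisant a(t) = 63·exp(3·t) et en substituant t = log(4)/3, nous trouvons a = 252.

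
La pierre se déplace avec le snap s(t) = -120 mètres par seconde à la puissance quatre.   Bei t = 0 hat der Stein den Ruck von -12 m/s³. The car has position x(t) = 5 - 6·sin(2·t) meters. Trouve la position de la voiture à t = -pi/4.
Nous avons la position x(t) = 5 - 6·sin(2·t). En substituant t = -pi/4: x(-pi/4) = 11.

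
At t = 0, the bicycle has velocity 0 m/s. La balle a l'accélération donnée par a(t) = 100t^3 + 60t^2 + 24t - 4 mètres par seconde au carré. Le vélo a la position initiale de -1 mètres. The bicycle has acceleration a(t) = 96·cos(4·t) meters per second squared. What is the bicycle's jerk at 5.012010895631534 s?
To solve this, we need to take 1 derivative of our acceleration equation a(t) = 96·cos(4·t). The derivative of acceleration gives jerk: j(t) = -384·sin(4·t). From the given jerk equation j(t) = -384·sin(4·t), we substitute t = 5.012010895631534 to get j = -357.692164816174.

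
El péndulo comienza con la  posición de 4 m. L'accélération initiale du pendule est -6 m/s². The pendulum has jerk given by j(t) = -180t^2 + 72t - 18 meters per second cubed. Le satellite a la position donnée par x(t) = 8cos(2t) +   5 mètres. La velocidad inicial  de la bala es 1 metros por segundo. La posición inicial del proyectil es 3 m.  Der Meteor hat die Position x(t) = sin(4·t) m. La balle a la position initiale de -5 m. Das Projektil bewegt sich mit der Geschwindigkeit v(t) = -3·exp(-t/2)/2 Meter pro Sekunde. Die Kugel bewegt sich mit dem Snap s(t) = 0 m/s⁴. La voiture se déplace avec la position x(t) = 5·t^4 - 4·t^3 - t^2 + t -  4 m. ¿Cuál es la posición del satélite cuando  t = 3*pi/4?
Tenemos la posición x(t) = 8·cos(2·t) + 5. Sustituyendo t = 3*pi/4: x(3*pi/4) = 5.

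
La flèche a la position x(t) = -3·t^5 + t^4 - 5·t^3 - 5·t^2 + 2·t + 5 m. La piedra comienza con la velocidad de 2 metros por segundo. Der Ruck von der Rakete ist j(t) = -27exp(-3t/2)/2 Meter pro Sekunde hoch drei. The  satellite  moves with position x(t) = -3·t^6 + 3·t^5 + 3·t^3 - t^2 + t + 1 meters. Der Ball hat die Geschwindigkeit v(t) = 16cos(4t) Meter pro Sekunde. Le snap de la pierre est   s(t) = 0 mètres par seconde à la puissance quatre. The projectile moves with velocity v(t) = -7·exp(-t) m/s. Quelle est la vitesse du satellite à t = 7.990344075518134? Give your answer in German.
Wir müssen unsere Gleichung für die Position x(t) = -3·t^6 + 3·t^5 + 3·t^3 - t^2 + t + 1 1-mal ableiten. Durch Ableiten von der Position erhalten wir die Geschwindigkeit: v(t) = -18·t^5 + 15·t^4 + 9·t^2 - 2·t + 1. Wir haben die Geschwindigkeit v(t) = -18·t^5 + 15·t^4 + 9·t^2 - 2·t + 1. Durch Einsetzen von t = 7.990344075518134: v(7.990344075518134) = -524569.486034402.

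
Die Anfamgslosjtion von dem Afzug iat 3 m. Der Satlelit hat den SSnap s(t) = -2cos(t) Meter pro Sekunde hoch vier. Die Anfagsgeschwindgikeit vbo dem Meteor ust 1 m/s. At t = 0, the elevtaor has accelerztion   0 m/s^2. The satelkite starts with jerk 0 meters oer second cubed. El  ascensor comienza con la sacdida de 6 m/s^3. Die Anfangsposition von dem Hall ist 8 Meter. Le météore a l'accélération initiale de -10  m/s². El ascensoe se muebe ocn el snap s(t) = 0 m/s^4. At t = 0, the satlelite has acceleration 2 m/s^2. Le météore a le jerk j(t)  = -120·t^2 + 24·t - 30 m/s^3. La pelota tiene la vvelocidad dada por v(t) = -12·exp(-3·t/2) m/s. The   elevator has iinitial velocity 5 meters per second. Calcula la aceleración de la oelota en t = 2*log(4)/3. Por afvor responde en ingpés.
We must differentiate our velocity equation v(t) = -12·exp(-3·t/2) 1 time. The derivative of velocity gives acceleration: a(t) = 18·exp(-3·t/2). Using a(t) = 18·exp(-3·t/2) and substituting t = 2*log(4)/3, we find a = 9/2.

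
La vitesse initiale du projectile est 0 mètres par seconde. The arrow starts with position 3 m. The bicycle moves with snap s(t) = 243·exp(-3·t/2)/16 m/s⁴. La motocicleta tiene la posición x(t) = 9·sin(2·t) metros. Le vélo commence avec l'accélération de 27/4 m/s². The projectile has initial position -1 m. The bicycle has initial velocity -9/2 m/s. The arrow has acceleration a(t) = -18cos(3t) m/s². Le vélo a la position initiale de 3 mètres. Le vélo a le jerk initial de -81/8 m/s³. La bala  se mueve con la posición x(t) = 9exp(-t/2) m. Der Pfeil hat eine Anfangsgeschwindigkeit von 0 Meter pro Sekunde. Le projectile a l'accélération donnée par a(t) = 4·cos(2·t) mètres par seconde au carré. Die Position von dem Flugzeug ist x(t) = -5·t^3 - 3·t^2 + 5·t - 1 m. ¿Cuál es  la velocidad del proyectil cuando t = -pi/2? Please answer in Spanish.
Necesitamos integrar nuestra ecuación de la aceleración a(t) = 4·cos(2·t) 1 vez. La antiderivada de la aceleración, con v(0) = 0, da la velocidad: v(t) = 2·sin(2·t). Tenemos la velocidad v(t) = 2·sin(2·t). Sustituyendo t = -pi/2: v(-pi/2) = 0.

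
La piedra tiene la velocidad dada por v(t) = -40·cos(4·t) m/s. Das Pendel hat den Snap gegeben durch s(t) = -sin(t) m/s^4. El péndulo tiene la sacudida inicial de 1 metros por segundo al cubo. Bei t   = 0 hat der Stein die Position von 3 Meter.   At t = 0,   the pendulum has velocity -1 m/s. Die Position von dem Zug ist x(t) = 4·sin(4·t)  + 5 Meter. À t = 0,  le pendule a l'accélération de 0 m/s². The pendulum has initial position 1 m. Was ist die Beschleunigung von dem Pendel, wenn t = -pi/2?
Um dies zu lösen, müssen wir 2 Stammfunktionen unserer Gleichung für den Snap s(t) = -sin(t) finden. Mit ∫s(t)dt und Anwendung von j(0) = 1, finden wir j(t) = cos(t). Durch Integration von dem Ruck und Verwendung der Anfangsbedingung a(0) = 0, erhalten wir a(t) = sin(t). Aus der Gleichung für die Beschleunigung a(t) = sin(t), setzen wir t = -pi/2 ein und erhalten a = -1.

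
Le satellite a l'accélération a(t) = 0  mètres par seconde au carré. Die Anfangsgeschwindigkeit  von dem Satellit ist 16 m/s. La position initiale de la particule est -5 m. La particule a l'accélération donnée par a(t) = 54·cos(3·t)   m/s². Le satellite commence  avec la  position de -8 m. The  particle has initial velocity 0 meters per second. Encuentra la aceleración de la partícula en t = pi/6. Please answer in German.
Wir haben die Beschleunigung a(t) = 54·cos(3·t). Durch Einsetzen von t = pi/6: a(pi/6) = 0.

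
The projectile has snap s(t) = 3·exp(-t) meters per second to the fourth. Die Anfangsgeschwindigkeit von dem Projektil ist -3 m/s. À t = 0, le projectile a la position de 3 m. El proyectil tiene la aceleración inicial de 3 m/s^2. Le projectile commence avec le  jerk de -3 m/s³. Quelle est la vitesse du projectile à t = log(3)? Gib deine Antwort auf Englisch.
We need to integrate our snap equation s(t) = 3·exp(-t) 3 times. Taking ∫s(t)dt and applying j(0) = -3, we find j(t) = -3·exp(-t). Taking ∫j(t)dt and applying a(0) = 3, we find a(t) = 3·exp(-t). Taking ∫a(t)dt and applying v(0) = -3, we find v(t) = -3·exp(-t). We have velocity v(t) = -3·exp(-t). Substituting t = log(3): v(log(3)) = -1.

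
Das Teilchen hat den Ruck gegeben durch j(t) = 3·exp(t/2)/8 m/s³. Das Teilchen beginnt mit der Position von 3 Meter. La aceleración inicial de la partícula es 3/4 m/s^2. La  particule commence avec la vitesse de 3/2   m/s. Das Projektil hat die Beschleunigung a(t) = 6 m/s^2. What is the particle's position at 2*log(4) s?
We must find the integral of our jerk equation j(t) = 3·exp(t/2)/8 3 times. Finding the antiderivative of j(t) and using a(0) = 3/4: a(t) = 3·exp(t/2)/4. The integral of acceleration, with v(0) = 3/2, gives velocity: v(t) = 3·exp(t/2)/2. Finding the antiderivative of v(t) and using x(0) = 3: x(t) = 3·exp(t/2). We have position x(t) = 3·exp(t/2). Substituting t = 2*log(4): x(2*log(4)) = 12.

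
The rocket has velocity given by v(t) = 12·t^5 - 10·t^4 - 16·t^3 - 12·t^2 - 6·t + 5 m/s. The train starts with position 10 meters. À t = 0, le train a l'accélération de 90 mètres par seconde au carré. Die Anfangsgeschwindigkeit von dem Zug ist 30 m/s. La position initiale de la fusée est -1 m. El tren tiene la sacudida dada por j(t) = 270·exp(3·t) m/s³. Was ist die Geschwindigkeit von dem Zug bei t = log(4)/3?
Wir müssen unsere Gleichung für den Ruck j(t) = 270·exp(3·t) 2-mal integrieren. Die Stammfunktion von dem Ruck, mit a(0) = 90, ergibt die Beschleunigung: a(t) = 90·exp(3·t). Das Integral von der Beschleunigung ist die Geschwindigkeit. Mit v(0) = 30 erhalten wir v(t) = 30·exp(3·t). Aus der Gleichung für die Geschwindigkeit v(t) = 30·exp(3·t), setzen wir t = log(4)/3 ein und erhalten v = 120.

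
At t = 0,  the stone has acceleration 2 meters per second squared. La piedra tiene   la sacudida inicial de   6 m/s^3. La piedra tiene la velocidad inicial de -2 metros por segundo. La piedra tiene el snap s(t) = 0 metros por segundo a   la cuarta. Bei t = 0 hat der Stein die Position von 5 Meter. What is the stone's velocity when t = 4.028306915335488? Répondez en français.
Pour résoudre ceci, nous devons prendre 3 intégrales de notre équation du snap s(t) = 0. En intégrant le snap et en utilisant la condition initiale j(0) = 6, nous obtenons j(t) = 6. L'intégrale du jerk est l'accélération. En utilisant a(0) = 2, nous obtenons a(t) = 6·t + 2. L'intégrale de l'accélération, avec v(0) = -2, donne la vitesse: v(t) = 3·t^2 + 2·t - 2. Nous avons la vitesse v(t) = 3·t^2 + 2·t - 2. En substituant t = 4.028306915335488: v(4.028306915335488) = 54.7383836430901.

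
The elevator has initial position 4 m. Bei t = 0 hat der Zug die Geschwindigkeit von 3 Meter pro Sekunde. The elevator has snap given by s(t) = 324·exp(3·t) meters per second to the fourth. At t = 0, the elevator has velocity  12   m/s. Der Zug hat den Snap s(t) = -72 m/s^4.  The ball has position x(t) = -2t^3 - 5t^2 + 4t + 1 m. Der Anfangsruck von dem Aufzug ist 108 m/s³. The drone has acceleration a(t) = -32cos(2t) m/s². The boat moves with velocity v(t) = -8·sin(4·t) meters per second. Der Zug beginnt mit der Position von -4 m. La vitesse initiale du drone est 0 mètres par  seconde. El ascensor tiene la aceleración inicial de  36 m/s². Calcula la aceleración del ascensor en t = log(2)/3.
Para resolver esto, necesitamos tomar 2 antiderivadas de nuestra ecuación del snap s(t) = 324·exp(3·t). Integrando el snap y usando la condición inicial j(0) = 108, obtenemos j(t) = 108·exp(3·t). La integral de la sacudida es la aceleración. Usando a(0) = 36, obtenemos a(t) = 36·exp(3·t). Tenemos la aceleración a(t) = 36·exp(3·t). Sustituyendo t = log(2)/3: a(log(2)/3) = 72.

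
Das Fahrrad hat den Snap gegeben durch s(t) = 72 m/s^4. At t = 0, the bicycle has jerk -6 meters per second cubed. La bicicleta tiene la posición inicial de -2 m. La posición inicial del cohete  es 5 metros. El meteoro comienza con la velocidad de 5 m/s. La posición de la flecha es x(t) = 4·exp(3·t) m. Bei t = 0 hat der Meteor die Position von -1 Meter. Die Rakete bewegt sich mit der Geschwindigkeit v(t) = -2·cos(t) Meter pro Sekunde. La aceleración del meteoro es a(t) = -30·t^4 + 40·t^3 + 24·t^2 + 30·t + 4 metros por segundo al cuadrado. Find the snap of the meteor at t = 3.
To solve this, we need to take 2 derivatives of our acceleration equation a(t) = -30·t^4 + 40·t^3 + 24·t^2 + 30·t + 4. The derivative of acceleration gives jerk: j(t) = -120·t^3 + 120·t^2 + 48·t + 30. Differentiating jerk, we get snap: s(t) = -360·t^2 + 240·t + 48. We have snap s(t) = -360·t^2 + 240·t + 48. Substituting t = 3: s(3) = -2472.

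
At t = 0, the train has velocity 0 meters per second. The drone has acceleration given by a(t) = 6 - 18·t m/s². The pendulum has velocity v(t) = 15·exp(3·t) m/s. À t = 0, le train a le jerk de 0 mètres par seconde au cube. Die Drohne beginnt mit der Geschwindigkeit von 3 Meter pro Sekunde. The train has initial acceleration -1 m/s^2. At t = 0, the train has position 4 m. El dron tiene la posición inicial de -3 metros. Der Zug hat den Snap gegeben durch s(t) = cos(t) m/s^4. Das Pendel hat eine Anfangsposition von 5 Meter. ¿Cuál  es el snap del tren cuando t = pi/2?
De la ecuación del snap s(t) = cos(t), sustituimos t = pi/2 para obtener s = 0.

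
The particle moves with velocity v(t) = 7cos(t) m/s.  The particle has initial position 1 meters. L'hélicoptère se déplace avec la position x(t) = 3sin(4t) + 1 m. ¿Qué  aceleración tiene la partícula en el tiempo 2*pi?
Debemos derivar nuestra ecuación de la velocidad v(t) = 7·cos(t) 1 vez. Derivando la velocidad, obtenemos la aceleración: a(t) = -7·sin(t). Usando a(t) = -7·sin(t) y sustituyendo t = 2*pi, encontramos a = 0.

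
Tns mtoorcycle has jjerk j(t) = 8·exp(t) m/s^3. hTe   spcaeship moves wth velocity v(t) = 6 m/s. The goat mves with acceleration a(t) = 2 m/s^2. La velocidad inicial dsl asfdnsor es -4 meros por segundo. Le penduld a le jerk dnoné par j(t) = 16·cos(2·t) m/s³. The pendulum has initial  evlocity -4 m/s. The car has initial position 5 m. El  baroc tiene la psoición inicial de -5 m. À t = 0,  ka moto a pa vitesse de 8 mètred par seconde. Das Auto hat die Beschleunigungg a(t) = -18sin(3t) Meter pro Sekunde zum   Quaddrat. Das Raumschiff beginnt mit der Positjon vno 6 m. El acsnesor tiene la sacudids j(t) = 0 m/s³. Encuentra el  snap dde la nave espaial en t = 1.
Debemos derivar nuestra ecuación de la velocidad v(t) = 6 3 veces. Tomando d/dt de v(t), encontramos a(t) = 0. Tomando d/dt de a(t), encontramos j(t) = 0. Tomando d/dt de j(t), encontramos s(t) = 0. Tenemos el snap s(t) = 0. Sustituyendo t = 1: s(1) = 0.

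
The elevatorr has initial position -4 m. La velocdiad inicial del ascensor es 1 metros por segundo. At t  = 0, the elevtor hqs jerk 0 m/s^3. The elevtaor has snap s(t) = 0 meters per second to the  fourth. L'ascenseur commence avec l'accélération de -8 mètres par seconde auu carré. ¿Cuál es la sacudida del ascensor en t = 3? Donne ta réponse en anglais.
We need to integrate our snap equation s(t) = 0 1 time. The integral of snap, with j(0) = 0, gives jerk: j(t) = 0. Using j(t) = 0 and substituting t = 3, we find j = 0.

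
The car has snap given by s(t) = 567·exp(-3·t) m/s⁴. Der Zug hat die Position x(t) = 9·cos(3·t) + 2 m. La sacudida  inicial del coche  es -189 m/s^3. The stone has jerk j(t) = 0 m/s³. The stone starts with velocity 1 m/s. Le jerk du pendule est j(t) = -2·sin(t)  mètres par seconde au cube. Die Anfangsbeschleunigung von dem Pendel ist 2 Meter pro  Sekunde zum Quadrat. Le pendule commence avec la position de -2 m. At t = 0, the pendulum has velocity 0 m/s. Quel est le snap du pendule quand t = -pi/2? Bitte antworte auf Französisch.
En partant du jerk j(t) = -2·sin(t), nous prenons 1 dérivée. En dérivant le jerk, nous obtenons le snap: s(t) = -2·cos(t). De l'équation du snap s(t) = -2·cos(t), nous substituons t = -pi/2 pour obtenir s = 0.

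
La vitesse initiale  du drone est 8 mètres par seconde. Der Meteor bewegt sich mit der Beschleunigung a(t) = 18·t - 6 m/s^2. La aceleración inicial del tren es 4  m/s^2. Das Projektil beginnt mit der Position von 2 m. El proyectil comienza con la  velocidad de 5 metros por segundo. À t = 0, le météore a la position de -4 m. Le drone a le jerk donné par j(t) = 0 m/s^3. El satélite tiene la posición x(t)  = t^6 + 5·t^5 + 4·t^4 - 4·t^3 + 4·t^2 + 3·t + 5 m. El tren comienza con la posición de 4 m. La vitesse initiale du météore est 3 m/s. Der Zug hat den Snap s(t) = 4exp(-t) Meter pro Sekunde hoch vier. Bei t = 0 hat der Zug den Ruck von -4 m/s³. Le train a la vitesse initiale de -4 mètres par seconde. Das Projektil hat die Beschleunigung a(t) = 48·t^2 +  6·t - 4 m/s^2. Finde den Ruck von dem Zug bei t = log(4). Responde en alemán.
Ausgehend von dem Snap s(t) = 4·exp(-t), nehmen wir 1 Integral. Mit ∫s(t)dt und Anwendung von j(0) = -4, finden wir j(t) = -4·exp(-t). Mit j(t) = -4·exp(-t) und Einsetzen von t = log(4), finden wir j = -1.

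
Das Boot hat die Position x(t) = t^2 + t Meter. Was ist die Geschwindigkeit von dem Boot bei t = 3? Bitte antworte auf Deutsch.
Ausgehend von der Position x(t) = t^2 + t, nehmen wir 1 Ableitung. Mit d/dt von x(t) finden wir v(t) = 2·t + 1. Mit v(t) = 2·t + 1 und Einsetzen von t = 3, finden wir v = 7.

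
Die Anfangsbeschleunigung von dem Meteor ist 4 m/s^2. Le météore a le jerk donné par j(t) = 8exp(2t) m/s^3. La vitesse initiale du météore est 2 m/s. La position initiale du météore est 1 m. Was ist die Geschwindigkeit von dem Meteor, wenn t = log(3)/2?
Wir müssen unsere Gleichung für den Ruck j(t) = 8·exp(2·t) 2-mal integrieren. Durch Integration von dem Ruck und Verwendung der Anfangsbedingung a(0) = 4, erhalten wir a(t) = 4·exp(2·t). Durch Integration von der Beschleunigung und Verwendung der Anfangsbedingung v(0) = 2, erhalten wir v(t) = 2·exp(2·t). Aus der Gleichung für die Geschwindigkeit v(t) = 2·exp(2·t), setzen wir t = log(3)/2 ein und erhalten v = 6.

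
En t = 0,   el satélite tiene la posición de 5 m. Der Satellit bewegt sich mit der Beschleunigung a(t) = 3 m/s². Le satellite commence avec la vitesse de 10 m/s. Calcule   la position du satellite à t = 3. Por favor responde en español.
Para resolver esto, necesitamos tomar 2 antiderivadas de nuestra ecuación de la aceleración a(t) = 3. Tomando ∫a(t)dt y aplicando v(0) = 10, encontramos v(t) = 3·t + 10. Tomando ∫v(t)dt y aplicando x(0) = 5, encontramos x(t) = 3·t^2/2 + 10·t + 5. Usando x(t) = 3·t^2/2 + 10·t + 5 y sustituyendo t = 3, encontramos x = 97/2.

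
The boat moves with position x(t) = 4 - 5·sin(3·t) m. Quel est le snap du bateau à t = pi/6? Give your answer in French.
Pour résoudre ceci, nous devons prendre 4 dérivées de notre équation de la position x(t) = 4 - 5·sin(3·t). La dérivée de la position donne la vitesse: v(t) = -15·cos(3·t). En dérivant la vitesse, nous obtenons l'accélération: a(t) = 45·sin(3·t). En dérivant l'accélération, nous obtenons le jerk: j(t) = 135·cos(3·t). En prenant d/dt de j(t), nous trouvons s(t) = -405·sin(3·t). En utilisant s(t) = -405·sin(3·t) et en substituant t = pi/6, nous trouvons s = -405.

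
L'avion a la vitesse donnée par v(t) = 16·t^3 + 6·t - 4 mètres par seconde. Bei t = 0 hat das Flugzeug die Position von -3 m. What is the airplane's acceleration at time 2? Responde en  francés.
En partant de la vitesse v(t) = 16·t^3 + 6·t - 4, nous prenons 1 dérivée. En prenant d/dt de v(t), nous trouvons a(t) = 48·t^2 + 6. Nous avons l'accélération a(t) = 48·t^2 + 6. En substituant t = 2: a(2) = 198.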